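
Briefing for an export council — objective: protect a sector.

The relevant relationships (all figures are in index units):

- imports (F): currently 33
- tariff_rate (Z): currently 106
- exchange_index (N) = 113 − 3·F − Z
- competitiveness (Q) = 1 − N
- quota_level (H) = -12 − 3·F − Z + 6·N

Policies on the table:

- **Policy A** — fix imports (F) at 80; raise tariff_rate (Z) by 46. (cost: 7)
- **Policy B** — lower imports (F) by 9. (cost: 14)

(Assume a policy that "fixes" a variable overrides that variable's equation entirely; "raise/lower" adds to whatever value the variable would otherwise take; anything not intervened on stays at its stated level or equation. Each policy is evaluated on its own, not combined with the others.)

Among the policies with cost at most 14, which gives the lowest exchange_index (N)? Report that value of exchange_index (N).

Policy A (F := 80, Z + 46):
  F = 80
  Z = 106 + 46 = 152
  N = 113 − 3·80 − 152 = -279
Policy B (F − 9):
  F = 33 − 9 = 24
  Z = 106
  N = 113 − 3·24 − 106 = -65
Comparing — Policy A: N=-279, Policy B: N=-65. Lowest is -279 (Policy A).

-279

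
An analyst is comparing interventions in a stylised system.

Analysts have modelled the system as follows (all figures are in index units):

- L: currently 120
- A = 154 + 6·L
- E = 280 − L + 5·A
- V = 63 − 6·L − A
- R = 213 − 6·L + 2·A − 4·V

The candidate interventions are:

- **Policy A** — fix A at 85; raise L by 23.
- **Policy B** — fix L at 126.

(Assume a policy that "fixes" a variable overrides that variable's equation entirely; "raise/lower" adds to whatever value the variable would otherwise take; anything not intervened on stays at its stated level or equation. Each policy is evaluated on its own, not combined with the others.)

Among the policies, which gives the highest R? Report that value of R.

7689

Policy A (A := 85, L + 23):
  L = 120 + 23 = 143
  A = 85
  V = 63 − 6·143 − 85 = -880
  R = 213 − 6·143 + 2·85 − 4·(-880) = 3045
Policy B (L := 126):
  L = 126
  A = 154 + 6·126 = 910
  V = 63 − 6·126 − 910 = -1603
  R = 213 − 6·126 + 2·910 − 4·(-1603) = 7689
Comparing — Policy A: R=3045, Policy B: R=7689. Highest is 7689 (Policy B).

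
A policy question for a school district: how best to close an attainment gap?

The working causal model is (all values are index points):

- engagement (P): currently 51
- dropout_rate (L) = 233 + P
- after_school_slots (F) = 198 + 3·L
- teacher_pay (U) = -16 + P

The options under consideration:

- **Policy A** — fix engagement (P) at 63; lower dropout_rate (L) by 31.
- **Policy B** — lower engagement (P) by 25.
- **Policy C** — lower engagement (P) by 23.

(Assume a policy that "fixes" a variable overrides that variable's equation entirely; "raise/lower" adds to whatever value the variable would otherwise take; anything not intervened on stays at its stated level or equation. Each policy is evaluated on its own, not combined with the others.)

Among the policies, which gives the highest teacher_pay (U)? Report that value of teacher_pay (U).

Policy A (P := 63, L − 31):
  P = 63
  U = -16 + 63 = 47
Policy B (P − 25):
  P = 51 − 25 = 26
  U = -16 + 26 = 10
Policy C (P − 23):
  P = 51 − 23 = 28
  U = -16 + 28 = 12
Comparing — Policy A: U=47, Policy B: U=10, Policy C: U=12. Highest is 47 (Policy A).

47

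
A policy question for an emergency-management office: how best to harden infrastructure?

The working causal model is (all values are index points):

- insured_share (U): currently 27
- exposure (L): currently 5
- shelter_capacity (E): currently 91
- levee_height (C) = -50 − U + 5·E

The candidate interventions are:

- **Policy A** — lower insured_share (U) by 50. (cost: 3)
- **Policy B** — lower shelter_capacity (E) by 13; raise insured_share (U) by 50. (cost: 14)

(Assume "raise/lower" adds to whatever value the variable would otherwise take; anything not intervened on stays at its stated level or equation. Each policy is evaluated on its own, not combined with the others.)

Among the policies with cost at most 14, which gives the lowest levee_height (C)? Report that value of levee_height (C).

263

Policy A (U − 50):
  U = 27 − 50 = -23
  E = 91
  C = -50 − (-23) + 5·91 = 428
Policy B (E − 13, U + 50):
  U = 27 + 50 = 77
  E = 91 − 13 = 78
  C = -50 − 77 + 5·78 = 263
Comparing — Policy A: C=428, Policy B: C=263. Lowest is 263 (Policy B).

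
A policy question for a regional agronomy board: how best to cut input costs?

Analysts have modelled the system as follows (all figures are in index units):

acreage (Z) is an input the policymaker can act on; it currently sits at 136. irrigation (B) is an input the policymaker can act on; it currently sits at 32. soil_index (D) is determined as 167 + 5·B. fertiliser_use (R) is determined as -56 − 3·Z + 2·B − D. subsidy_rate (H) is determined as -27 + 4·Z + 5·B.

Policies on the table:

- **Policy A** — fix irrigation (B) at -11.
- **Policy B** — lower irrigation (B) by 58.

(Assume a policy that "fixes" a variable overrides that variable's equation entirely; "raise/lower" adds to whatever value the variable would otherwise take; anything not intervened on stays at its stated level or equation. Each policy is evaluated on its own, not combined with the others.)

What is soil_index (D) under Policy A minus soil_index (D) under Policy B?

Policy A (B := -11):
  B = -11
  D = 167 + 5·(-11) = 112
Policy B (B − 58):
  B = 32 − 58 = -26
  D = 167 + 5·(-26) = 37
D: 112 − 37 = 75

75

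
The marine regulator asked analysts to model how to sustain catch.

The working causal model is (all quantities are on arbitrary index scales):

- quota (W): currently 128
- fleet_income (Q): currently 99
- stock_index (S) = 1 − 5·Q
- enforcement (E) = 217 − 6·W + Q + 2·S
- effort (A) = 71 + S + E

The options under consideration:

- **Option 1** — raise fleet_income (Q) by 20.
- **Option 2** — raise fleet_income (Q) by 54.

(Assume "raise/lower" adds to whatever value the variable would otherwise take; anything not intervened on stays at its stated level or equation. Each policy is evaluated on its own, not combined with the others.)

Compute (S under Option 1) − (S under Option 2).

Option 1 (Q + 20):
  Q = 99 + 20 = 119
  S = 1 − 5·119 = -594
Option 2 (Q + 54):
  Q = 99 + 54 = 153
  S = 1 − 5·153 = -764
S: -594 − (-764) = 170

170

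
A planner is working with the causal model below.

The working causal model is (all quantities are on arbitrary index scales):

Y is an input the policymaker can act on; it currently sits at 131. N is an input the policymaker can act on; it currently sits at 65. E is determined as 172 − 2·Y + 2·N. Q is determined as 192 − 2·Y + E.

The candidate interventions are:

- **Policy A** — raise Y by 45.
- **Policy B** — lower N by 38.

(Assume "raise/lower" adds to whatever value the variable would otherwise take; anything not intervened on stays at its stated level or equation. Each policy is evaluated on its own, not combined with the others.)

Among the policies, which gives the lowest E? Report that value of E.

Policy A (Y + 45):
  Y = 131 + 45 = 176
  N = 65
  E = 172 − 2·176 + 2·65 = -50
Policy B (N − 38):
  Y = 131
  N = 65 − 38 = 27
  E = 172 − 2·131 + 2·27 = -36
Comparing — Policy A: E=-50, Policy B: E=-36. Lowest is -50 (Policy A).

-50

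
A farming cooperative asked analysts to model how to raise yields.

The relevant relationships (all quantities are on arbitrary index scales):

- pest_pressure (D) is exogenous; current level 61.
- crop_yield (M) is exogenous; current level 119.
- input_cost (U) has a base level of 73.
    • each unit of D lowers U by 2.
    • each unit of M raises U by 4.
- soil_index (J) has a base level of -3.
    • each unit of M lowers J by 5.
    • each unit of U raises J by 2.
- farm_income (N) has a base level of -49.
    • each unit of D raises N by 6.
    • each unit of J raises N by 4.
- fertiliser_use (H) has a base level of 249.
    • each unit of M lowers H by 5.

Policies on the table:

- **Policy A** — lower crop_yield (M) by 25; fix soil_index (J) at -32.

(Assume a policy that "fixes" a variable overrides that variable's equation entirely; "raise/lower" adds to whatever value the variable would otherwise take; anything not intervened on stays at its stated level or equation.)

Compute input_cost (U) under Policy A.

327

Policy A (M − 25, J := -32):
  D = 61
  M = 119 − 25 = 94
  U = 73 − 2·61 + 4·94 = 327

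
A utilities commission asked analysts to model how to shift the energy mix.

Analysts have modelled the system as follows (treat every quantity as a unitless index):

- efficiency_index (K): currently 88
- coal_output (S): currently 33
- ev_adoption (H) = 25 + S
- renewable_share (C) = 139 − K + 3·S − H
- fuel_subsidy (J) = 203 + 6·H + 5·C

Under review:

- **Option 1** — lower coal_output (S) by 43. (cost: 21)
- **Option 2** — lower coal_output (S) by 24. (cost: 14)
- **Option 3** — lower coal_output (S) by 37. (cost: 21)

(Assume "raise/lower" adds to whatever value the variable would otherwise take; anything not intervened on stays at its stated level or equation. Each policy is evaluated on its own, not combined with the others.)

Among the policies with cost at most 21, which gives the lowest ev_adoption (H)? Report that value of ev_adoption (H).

Option 1 (S − 43):
  S = 33 − 43 = -10
  H = 25 + (-10) = 15
Option 2 (S − 24):
  S = 33 − 24 = 9
  H = 25 + 9 = 34
Option 3 (S − 37):
  S = 33 − 37 = -4
  H = 25 + (-4) = 21
Comparing — Option 1: H=15, Option 2: H=34, Option 3: H=21. Lowest is 15 (Option 1).

15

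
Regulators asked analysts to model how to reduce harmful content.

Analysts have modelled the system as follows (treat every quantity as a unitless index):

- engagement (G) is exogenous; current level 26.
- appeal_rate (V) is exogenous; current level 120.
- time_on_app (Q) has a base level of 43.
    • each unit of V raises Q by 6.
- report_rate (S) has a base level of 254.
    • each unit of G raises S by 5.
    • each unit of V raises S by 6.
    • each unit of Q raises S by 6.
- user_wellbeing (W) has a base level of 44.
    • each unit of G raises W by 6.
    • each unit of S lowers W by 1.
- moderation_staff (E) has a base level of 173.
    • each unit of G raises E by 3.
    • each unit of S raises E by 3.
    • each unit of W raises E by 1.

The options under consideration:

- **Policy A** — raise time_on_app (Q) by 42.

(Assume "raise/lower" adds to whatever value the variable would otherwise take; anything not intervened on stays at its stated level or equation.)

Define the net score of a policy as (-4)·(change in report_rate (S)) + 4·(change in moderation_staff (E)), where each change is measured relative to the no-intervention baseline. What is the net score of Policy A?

1008

Baseline:
  G = 26
  V = 120
  Q = 43 + 6·120 = 763
  S = 254 + 5·26 + 6·120 + 6·763 = 5682
  W = 44 + 6·26 − 5682 = -5482
  E = 173 + 3·26 + 3·5682 + (-5482) = 11815
Policy A (Q + 42):
  G = 26
  V = 120
  Q = 43 + 6·120 (+42 from intervention) = 805
  S = 254 + 5·26 + 6·120 + 6·805 = 5934
  W = 44 + 6·26 − 5934 = -5734
  E = 173 + 3·26 + 3·5934 + (-5734) = 12319
ΔS = 5934 − 5682 = 252; ΔE = 12319 − 11815 = 504
Score = (-4)·252 + 4·504 = 1008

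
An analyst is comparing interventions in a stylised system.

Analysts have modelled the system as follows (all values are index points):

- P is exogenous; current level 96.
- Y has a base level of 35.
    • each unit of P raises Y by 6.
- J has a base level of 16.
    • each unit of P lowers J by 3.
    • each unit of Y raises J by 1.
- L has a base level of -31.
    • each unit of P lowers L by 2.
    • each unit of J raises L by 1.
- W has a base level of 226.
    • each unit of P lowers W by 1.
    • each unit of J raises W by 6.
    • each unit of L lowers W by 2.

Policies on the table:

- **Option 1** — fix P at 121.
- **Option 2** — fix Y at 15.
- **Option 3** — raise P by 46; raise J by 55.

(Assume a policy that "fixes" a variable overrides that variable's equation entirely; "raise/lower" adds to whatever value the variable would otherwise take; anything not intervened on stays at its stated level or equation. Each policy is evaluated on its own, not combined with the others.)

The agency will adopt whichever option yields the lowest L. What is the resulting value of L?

Option 1 (P := 121):
  P = 121
  Y = 35 + 6·121 = 761
  J = 16 − 3·121 + 761 = 414
  L = -31 − 2·121 + 414 = 141
Option 2 (Y := 15):
  P = 96
  Y = 15
  J = 16 − 3·96 + 15 = -257
  L = -31 − 2·96 + (-257) = -480
Option 3 (P + 46, J + 55):
  P = 96 + 46 = 142
  Y = 35 + 6·142 = 887
  J = 16 − 3·142 + 887 (+55 from intervention) = 532
  L = -31 − 2·142 + 532 = 217
Comparing — Option 1: L=141, Option 2: L=-480, Option 3: L=217. Lowest is -480 (Option 2).

-480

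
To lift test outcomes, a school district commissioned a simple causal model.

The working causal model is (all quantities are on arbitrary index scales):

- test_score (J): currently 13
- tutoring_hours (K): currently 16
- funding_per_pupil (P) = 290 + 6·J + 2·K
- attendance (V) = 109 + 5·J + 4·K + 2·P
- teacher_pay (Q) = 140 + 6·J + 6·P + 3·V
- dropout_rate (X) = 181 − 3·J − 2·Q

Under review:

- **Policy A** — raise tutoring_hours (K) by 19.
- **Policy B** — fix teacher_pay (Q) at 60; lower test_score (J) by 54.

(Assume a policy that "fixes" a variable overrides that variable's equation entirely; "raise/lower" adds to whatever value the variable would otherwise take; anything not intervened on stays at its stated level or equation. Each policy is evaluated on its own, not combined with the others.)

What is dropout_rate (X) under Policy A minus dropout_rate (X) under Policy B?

Policy A (K + 19):
  J = 13
  K = 16 + 19 = 35
  P = 290 + 6·13 + 2·35 = 438
  V = 109 + 5·13 + 4·35 + 2·438 = 1190
  Q = 140 + 6·13 + 6·438 + 3·1190 = 6416
  X = 181 − 3·13 − 2·6416 = -12690
Policy B (Q := 60, J − 54):
  J = 13 − 54 = -41
  K = 16
  P = 290 + 6·(-41) + 2·16 = 76
  V = 109 + 5·(-41) + 4·16 + 2·76 = 120
  Q = 60
  X = 181 − 3·(-41) − 2·60 = 184
X: -12690 − 184 = -12874

-12874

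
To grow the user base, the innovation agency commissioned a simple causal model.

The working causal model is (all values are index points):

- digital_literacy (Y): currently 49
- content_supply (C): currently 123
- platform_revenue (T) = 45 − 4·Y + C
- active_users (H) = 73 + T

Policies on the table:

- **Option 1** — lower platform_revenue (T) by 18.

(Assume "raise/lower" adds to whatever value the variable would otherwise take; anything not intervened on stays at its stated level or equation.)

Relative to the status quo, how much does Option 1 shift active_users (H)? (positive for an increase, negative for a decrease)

Baseline:
  Y = 49
  C = 123
  T = 45 − 4·49 + 123 = -28
  H = 73 + (-28) = 45
Option 1 (T − 18):
  Y = 49
  C = 123
  T = 45 − 4·49 + 123 (−18 from intervention) = -46
  H = 73 + (-46) = 27
Change in H: 27 − 45 = -18

-18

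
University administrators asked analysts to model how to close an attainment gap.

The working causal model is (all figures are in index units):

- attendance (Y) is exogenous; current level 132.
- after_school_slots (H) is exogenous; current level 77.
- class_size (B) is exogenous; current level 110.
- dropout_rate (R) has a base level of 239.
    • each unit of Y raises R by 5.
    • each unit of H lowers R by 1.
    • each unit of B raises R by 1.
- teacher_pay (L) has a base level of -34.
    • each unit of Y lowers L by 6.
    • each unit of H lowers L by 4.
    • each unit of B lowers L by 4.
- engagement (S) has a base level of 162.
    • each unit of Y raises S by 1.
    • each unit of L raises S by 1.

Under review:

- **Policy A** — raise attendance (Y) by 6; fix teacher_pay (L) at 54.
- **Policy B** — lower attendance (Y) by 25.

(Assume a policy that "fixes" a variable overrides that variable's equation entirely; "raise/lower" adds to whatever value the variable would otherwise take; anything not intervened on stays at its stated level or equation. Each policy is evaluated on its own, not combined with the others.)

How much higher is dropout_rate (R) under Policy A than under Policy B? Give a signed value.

155

Policy A (Y + 6, L := 54):
  Y = 132 + 6 = 138
  H = 77
  B = 110
  R = 239 + 5·138 − 77 + 110 = 962
Policy B (Y − 25):
  Y = 132 − 25 = 107
  H = 77
  B = 110
  R = 239 + 5·107 − 77 + 110 = 807
R: 962 − 807 = 155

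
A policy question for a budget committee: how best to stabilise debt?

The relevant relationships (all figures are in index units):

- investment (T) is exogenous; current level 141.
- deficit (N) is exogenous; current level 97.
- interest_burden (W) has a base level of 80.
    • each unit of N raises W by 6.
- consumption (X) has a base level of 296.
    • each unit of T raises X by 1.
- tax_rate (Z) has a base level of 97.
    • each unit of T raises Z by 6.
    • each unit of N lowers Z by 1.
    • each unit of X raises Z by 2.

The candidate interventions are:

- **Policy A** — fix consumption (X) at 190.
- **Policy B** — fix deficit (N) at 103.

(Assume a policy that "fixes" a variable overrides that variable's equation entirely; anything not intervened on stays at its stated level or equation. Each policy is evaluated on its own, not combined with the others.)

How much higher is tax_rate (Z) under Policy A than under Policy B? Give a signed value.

Policy A (X := 190):
  T = 141
  N = 97
  X = 190
  Z = 97 + 6·141 − 97 + 2·190 = 1226
Policy B (N := 103):
  T = 141
  N = 103
  X = 296 + 141 = 437
  Z = 97 + 6·141 − 103 + 2·437 = 1714
Z: 1226 − 1714 = -488

-488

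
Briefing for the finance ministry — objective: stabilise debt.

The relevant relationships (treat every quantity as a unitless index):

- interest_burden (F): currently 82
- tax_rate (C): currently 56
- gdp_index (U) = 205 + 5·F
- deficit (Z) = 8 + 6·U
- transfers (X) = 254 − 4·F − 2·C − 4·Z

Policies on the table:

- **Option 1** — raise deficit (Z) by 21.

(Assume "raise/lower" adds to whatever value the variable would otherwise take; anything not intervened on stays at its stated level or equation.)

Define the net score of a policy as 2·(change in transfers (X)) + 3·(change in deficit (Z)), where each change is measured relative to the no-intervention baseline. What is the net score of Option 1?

Baseline:
  F = 82
  C = 56
  U = 205 + 5·82 = 615
  Z = 8 + 6·615 = 3698
  X = 254 − 4·82 − 2·56 − 4·3698 = -14978
Option 1 (Z + 21):
  F = 82
  C = 56
  U = 205 + 5·82 = 615
  Z = 8 + 6·615 (+21 from intervention) = 3719
  X = 254 − 4·82 − 2·56 − 4·3719 = -15062
ΔX = -15062 − (-14978) = -84; ΔZ = 3719 − 3698 = 21
Score = 2·(-84) + 3·21 = -105

-105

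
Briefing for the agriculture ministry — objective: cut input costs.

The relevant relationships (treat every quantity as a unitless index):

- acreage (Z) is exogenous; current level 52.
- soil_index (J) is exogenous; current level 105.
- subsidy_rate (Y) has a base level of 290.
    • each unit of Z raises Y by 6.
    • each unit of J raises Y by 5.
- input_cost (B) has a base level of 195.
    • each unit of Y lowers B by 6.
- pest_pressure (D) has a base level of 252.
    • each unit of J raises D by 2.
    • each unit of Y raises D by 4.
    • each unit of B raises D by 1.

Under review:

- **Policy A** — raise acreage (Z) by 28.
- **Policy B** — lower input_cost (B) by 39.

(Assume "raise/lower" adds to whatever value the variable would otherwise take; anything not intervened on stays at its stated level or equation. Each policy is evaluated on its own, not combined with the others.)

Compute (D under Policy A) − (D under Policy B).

Policy A (Z + 28):
  Z = 52 + 28 = 80
  J = 105
  Y = 290 + 6·80 + 5·105 = 1295
  B = 195 − 6·1295 = -7575
  D = 252 + 2·105 + 4·1295 + (-7575) = -1933
Policy B (B − 39):
  Z = 52
  J = 105
  Y = 290 + 6·52 + 5·105 = 1127
  B = 195 − 6·1127 (−39 from intervention) = -6606
  D = 252 + 2·105 + 4·1127 + (-6606) = -1636
D: -1933 − (-1636) = -297

-297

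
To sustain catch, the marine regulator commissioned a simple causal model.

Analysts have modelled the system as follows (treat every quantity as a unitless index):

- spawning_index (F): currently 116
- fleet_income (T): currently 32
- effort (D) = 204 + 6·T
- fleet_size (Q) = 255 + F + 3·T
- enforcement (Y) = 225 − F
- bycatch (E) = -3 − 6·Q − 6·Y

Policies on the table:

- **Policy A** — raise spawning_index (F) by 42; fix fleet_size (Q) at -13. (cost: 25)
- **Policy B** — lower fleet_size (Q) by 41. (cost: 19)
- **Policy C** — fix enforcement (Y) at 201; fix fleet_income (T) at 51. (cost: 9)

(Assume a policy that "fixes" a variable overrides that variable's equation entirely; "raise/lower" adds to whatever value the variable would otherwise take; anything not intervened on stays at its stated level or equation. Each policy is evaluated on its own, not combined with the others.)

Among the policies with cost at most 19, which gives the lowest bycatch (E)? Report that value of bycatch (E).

Policy B (Q − 41):
  F = 116
  T = 32
  Q = 255 + 116 + 3·32 (−41 from intervention) = 426
  Y = 225 − 116 = 109
  E = -3 − 6·426 − 6·109 = -3213
Policy C (Y := 201, T := 51):
  F = 116
  T = 51
  Q = 255 + 116 + 3·51 = 524
  Y = 201
  E = -3 − 6·524 − 6·201 = -4353
Comparing — Policy B: E=-3213, Policy C: E=-4353. Lowest is -4353 (Policy C).

-4353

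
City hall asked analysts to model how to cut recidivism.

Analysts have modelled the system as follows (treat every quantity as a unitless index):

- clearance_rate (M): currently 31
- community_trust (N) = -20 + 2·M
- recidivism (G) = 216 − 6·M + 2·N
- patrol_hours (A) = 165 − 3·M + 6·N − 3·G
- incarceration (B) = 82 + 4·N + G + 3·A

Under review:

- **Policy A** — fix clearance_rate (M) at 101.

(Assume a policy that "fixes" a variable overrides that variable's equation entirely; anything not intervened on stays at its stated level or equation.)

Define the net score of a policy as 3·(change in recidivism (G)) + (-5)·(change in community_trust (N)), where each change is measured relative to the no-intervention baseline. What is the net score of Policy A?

-1120

Baseline:
  M = 31
  N = -20 + 2·31 = 42
  G = 216 − 6·31 + 2·42 = 114
Policy A (M := 101):
  M = 101
  N = -20 + 2·101 = 182
  G = 216 − 6·101 + 2·182 = -26
ΔG = -26 − 114 = -140; ΔN = 182 − 42 = 140
Score = 3·(-140) + (-5)·140 = -1120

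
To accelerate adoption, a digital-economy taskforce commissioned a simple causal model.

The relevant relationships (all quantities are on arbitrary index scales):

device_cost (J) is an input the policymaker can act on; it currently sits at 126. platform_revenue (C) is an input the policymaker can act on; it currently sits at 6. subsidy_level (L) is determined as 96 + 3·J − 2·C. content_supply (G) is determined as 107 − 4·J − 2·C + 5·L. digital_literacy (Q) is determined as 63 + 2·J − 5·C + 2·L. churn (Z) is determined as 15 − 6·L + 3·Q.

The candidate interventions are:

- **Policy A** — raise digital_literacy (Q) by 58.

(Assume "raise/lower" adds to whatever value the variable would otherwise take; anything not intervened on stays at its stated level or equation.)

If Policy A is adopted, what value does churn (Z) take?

1044

Policy A (Q + 58):
  J = 126
  C = 6
  L = 96 + 3·126 − 2·6 = 462
  Q = 63 + 2·126 − 5·6 + 2·462 (+58 from intervention) = 1267
  Z = 15 − 6·462 + 3·1267 = 1044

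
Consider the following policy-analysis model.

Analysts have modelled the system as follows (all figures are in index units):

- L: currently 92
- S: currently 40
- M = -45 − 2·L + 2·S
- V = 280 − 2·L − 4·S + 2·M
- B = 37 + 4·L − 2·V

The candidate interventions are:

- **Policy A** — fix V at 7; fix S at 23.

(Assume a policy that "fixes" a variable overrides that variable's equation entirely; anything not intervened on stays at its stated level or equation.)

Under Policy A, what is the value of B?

391

Policy A (V := 7, S := 23):
  L = 92
  S = 23
  M = -45 − 2·92 + 2·23 = -183
  V = 7
  B = 37 + 4·92 − 2·7 = 391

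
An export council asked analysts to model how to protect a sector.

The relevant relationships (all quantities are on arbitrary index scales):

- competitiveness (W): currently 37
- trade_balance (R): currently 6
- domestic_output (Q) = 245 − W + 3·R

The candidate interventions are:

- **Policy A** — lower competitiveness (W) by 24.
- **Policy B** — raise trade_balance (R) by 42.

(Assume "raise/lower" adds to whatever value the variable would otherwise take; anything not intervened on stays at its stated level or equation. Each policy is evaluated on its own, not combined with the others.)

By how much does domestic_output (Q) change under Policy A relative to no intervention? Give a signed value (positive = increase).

Baseline:
  W = 37
  R = 6
  Q = 245 − 37 + 3·6 = 226
Policy A (W − 24):
  W = 37 − 24 = 13
  R = 6
  Q = 245 − 13 + 3·6 = 250
Change in Q: 250 − 226 = 24

24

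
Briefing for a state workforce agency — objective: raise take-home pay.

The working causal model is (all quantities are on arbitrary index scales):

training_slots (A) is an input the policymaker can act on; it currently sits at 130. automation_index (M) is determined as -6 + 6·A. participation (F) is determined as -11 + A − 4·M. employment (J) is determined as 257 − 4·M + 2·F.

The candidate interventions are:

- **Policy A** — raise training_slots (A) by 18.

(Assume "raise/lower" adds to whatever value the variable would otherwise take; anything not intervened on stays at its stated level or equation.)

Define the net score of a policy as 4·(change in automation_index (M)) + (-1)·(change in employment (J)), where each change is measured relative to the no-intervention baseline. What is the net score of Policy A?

1692

Baseline:
  A = 130
  M = -6 + 6·130 = 774
  F = -11 + 130 − 4·774 = -2977
  J = 257 − 4·774 + 2·(-2977) = -8793
Policy A (A + 18):
  A = 130 + 18 = 148
  M = -6 + 6·148 = 882
  F = -11 + 148 − 4·882 = -3391
  J = 257 − 4·882 + 2·(-3391) = -10053
ΔM = 882 − 774 = 108; ΔJ = -10053 − (-8793) = -1260
Score = 4·108 + (-1)·(-1260) = 1692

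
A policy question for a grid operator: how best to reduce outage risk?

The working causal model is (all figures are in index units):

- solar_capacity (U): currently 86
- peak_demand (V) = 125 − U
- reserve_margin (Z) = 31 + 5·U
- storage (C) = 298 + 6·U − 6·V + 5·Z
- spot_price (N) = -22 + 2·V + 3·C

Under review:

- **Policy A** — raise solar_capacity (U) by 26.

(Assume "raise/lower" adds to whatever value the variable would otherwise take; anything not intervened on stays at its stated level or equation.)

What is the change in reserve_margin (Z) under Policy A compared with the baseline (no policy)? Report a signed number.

Baseline:
  U = 86
  Z = 31 + 5·86 = 461
Policy A (U + 26):
  U = 86 + 26 = 112
  Z = 31 + 5·112 = 591
Change in Z: 591 − 461 = 130

130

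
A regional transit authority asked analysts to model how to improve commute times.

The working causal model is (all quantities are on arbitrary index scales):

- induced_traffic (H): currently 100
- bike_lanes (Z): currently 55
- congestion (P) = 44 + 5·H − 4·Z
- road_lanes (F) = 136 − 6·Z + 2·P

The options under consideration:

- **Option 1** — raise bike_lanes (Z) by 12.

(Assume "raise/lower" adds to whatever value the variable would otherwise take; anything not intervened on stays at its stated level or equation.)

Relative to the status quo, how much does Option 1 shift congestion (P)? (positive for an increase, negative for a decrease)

-48

Baseline:
  H = 100
  Z = 55
  P = 44 + 5·100 − 4·55 = 324
Option 1 (Z + 12):
  H = 100
  Z = 55 + 12 = 67
  P = 44 + 5·100 − 4·67 = 276
Change in P: 276 − 324 = -48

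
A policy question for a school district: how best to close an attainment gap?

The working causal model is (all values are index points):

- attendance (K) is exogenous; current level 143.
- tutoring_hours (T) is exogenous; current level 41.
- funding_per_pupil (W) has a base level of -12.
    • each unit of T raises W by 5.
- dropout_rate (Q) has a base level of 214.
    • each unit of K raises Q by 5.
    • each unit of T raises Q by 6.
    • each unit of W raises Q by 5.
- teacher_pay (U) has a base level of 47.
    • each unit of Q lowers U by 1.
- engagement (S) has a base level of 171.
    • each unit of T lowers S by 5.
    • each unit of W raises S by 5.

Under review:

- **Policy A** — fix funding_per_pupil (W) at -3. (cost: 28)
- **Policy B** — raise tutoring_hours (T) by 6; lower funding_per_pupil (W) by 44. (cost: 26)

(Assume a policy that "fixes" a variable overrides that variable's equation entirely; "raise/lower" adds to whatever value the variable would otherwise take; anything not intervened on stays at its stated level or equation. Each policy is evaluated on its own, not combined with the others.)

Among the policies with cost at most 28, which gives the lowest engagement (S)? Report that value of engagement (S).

Policy A (W := -3):
  T = 41
  W = -3
  S = 171 − 5·41 + 5·(-3) = -49
Policy B (T + 6, W − 44):
  T = 41 + 6 = 47
  W = -12 + 5·47 (−44 from intervention) = 179
  S = 171 − 5·47 + 5·179 = 831
Comparing — Policy A: S=-49, Policy B: S=831. Lowest is -49 (Policy A).

-49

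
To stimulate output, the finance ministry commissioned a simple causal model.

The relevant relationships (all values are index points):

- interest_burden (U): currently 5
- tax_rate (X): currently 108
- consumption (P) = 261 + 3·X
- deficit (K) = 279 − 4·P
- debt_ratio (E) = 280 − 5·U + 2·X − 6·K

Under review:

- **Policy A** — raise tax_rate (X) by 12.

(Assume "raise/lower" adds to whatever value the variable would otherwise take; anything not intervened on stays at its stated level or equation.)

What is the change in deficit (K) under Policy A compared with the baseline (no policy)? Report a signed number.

-144

Baseline:
  X = 108
  P = 261 + 3·108 = 585
  K = 279 − 4·585 = -2061
Policy A (X + 12):
  X = 108 + 12 = 120
  P = 261 + 3·120 = 621
  K = 279 − 4·621 = -2205
Change in K: -2205 − (-2061) = -144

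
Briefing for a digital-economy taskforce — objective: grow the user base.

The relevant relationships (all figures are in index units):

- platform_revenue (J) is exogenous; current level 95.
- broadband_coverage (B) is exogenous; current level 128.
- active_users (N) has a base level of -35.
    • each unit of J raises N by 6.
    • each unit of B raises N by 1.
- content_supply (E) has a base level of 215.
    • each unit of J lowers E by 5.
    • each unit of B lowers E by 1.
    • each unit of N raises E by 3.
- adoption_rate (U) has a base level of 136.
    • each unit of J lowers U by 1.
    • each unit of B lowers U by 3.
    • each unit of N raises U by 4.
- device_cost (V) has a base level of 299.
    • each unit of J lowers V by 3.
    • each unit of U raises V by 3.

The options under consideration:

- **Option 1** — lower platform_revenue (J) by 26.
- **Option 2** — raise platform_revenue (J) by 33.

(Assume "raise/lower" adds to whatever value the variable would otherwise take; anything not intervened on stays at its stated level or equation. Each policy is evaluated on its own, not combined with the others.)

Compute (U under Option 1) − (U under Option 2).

-1357

Option 1 (J − 26):
  J = 95 − 26 = 69
  B = 128
  N = -35 + 6·69 + 128 = 507
  U = 136 − 69 − 3·128 + 4·507 = 1711
Option 2 (J + 33):
  J = 95 + 33 = 128
  B = 128
  N = -35 + 6·128 + 128 = 861
  U = 136 − 128 − 3·128 + 4·861 = 3068
U: 1711 − 3068 = -1357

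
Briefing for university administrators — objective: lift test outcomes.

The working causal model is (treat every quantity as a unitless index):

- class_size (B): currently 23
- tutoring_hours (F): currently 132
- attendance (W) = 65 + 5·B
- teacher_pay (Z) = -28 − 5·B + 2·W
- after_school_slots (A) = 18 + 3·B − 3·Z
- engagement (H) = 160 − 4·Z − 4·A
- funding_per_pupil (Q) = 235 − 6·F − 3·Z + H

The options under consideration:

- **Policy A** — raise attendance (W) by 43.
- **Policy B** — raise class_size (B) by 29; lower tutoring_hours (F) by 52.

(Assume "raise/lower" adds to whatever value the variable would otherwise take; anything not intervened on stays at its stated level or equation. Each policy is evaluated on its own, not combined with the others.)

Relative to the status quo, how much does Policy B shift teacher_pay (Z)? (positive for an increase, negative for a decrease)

145

Baseline:
  B = 23
  W = 65 + 5·23 = 180
  Z = -28 − 5·23 + 2·180 = 217
Policy B (B + 29, F − 52):
  B = 23 + 29 = 52
  W = 65 + 5·52 = 325
  Z = -28 − 5·52 + 2·325 = 362
Change in Z: 362 − 217 = 145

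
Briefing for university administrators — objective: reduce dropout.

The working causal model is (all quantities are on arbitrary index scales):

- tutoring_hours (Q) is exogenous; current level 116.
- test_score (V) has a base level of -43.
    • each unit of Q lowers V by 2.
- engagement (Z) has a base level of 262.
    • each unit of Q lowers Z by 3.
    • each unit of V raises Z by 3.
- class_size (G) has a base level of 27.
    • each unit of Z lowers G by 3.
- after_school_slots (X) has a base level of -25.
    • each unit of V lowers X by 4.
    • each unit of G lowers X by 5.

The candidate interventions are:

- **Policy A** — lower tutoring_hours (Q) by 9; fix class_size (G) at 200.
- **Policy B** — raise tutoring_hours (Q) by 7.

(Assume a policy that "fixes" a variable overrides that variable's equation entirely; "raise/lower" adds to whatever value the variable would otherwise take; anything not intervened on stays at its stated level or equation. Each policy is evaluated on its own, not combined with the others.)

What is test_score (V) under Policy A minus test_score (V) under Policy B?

Policy A (Q − 9, G := 200):
  Q = 116 − 9 = 107
  V = -43 − 2·107 = -257
Policy B (Q + 7):
  Q = 116 + 7 = 123
  V = -43 − 2·123 = -289
V: -257 − (-289) = 32

32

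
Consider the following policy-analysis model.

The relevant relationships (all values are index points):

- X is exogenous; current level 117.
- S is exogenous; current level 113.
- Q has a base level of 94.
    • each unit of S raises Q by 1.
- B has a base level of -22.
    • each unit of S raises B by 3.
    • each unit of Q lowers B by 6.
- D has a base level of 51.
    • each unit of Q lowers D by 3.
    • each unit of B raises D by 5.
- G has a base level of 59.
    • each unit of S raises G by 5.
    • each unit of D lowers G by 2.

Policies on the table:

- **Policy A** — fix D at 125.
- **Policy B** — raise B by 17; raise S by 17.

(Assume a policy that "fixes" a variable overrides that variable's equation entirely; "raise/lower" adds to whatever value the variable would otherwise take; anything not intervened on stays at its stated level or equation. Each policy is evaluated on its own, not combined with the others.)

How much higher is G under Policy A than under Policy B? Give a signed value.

-11167

Policy A (D := 125):
  S = 113
  Q = 94 + 113 = 207
  B = -22 + 3·113 − 6·207 = -925
  D = 125
  G = 59 + 5·113 − 2·125 = 374
Policy B (B + 17, S + 17):
  S = 113 + 17 = 130
  Q = 94 + 130 = 224
  B = -22 + 3·130 − 6·224 (+17 from intervention) = -959
  D = 51 − 3·224 + 5·(-959) = -5416
  G = 59 + 5·130 − 2·(-5416) = 11541
G: 374 − 11541 = -11167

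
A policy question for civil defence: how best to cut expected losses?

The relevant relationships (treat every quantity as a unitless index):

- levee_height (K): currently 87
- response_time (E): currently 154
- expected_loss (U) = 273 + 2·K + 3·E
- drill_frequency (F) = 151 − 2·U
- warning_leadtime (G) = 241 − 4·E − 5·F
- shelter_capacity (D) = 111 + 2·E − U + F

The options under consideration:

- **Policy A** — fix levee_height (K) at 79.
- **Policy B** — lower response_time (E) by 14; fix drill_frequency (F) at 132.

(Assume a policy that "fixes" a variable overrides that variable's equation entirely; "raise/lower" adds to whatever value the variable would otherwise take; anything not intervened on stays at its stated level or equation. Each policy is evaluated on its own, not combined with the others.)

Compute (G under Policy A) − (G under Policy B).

8779

Policy A (K := 79):
  K = 79
  E = 154
  U = 273 + 2·79 + 3·154 = 893
  F = 151 − 2·893 = -1635
  G = 241 − 4·154 − 5·(-1635) = 7800
Policy B (E − 14, F := 132):
  K = 87
  E = 154 − 14 = 140
  U = 273 + 2·87 + 3·140 = 867
  F = 132
  G = 241 − 4·140 − 5·132 = -979
G: 7800 − (-979) = 8779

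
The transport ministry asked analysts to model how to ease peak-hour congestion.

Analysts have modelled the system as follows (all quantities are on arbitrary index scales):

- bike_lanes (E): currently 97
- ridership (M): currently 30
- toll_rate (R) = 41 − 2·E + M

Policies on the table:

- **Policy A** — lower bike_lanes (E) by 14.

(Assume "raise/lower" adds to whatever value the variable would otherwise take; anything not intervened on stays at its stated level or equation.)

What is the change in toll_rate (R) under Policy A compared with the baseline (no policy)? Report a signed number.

Baseline:
  E = 97
  M = 30
  R = 41 − 2·97 + 30 = -123
Policy A (E − 14):
  E = 97 − 14 = 83
  M = 30
  R = 41 − 2·83 + 30 = -95
Change in R: -95 − (-123) = 28

28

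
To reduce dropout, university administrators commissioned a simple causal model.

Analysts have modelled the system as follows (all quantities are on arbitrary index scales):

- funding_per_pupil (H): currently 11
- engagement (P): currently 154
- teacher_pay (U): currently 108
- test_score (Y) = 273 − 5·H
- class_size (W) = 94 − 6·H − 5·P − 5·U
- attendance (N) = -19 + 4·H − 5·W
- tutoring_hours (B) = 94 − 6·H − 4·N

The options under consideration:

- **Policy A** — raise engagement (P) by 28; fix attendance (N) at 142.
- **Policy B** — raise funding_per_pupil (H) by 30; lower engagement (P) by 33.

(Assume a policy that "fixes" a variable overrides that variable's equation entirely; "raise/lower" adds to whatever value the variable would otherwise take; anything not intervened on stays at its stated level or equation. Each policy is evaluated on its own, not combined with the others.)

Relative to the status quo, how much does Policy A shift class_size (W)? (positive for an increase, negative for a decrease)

Baseline:
  H = 11
  P = 154
  U = 108
  W = 94 − 6·11 − 5·154 − 5·108 = -1282
Policy A (P + 28, N := 142):
  H = 11
  P = 154 + 28 = 182
  U = 108
  W = 94 − 6·11 − 5·182 − 5·108 = -1422
Change in W: -1422 − (-1282) = -140

-140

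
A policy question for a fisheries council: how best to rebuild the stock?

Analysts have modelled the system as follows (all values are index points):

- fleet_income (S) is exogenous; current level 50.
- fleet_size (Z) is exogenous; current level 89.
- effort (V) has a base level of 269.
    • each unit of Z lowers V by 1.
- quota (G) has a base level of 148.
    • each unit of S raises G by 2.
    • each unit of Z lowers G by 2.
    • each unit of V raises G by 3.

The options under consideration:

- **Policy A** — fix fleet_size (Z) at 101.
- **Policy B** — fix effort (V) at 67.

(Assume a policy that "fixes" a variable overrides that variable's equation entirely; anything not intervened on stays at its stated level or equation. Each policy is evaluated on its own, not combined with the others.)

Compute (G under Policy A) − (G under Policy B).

Policy A (Z := 101):
  S = 50
  Z = 101
  V = 269 − 101 = 168
  G = 148 + 2·50 − 2·101 + 3·168 = 550
Policy B (V := 67):
  S = 50
  Z = 89
  V = 67
  G = 148 + 2·50 − 2·89 + 3·67 = 271
G: 550 − 271 = 279

279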